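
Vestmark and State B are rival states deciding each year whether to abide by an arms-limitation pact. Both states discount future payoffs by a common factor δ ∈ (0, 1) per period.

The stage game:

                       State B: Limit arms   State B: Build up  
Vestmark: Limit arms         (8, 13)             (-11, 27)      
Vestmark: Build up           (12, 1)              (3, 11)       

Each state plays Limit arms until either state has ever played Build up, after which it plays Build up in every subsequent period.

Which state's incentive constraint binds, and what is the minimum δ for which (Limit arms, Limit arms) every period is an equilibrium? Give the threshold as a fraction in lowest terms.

Vestmark: cooperation gives 8 each period; deviation gives 12 once then 3 forever.
  8/(1−δ) ≥ 12 + 3δ/(1−δ) ⇒ δ ≥ 4/9.
State B: cooperation gives 13 each period; deviation gives 27 once then 11 forever.
  δ ≥ 14/16 = 7/8.
Both must hold, so the binding constraint is State B's: δ ≥ 7/8.

State B; δ ≥ 7/8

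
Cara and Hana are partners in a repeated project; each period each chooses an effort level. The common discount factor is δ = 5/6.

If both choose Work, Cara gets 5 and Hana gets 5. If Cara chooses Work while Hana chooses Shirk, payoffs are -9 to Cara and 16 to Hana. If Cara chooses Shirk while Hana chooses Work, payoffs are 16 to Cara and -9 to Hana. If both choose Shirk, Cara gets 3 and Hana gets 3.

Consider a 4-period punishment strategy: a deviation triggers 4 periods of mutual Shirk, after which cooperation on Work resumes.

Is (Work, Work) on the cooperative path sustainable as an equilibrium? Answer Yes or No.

Comparing payoff streams over the 5 periods until play realigns: cooperate → 5(1+δ+…+δ^4); deviate → 16 + 3(δ+…+δ^4).
Cooperation is sustained iff (5−3)(δ+…+δ^4) ≥ 16−5.
δ+…+δ^4 = 5/6·(1−(5/6)^4)/(1−5/6) = 2.5887, and (16−5)/(5−3) = 5.5000.
2.5887 < 5.5000, so cooperation is not sustainable.

No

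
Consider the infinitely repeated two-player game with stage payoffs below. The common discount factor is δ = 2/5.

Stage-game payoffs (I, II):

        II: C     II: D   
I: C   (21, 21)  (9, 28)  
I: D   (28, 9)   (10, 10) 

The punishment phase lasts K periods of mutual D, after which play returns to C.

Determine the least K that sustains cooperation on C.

4

IC: δ(1−δ^K)/(1−δ) ≥ (28−21)/(21−10) = 7/11.
With δ = 2/5: need 1 − δ^K ≥ 7/11·(1−2/5)/(2/5), i.e. δ^K ≤ 0.0455.
Since (2/5)^3 = 0.0640 and (2/5)^4 = 0.0256, the smallest such K is 4.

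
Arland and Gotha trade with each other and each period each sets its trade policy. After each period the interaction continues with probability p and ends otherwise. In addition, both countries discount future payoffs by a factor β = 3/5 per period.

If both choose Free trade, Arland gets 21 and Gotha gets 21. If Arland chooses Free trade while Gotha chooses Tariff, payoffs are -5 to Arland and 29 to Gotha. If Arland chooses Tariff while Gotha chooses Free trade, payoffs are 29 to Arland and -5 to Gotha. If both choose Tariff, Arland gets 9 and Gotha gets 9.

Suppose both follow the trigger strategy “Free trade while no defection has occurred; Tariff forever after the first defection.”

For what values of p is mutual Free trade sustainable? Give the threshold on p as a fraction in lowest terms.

With continuation probability p and discount β, the effective per-period discount factor is βp.
Grim-trigger IC: βp ≥ (29−21)/(29−9) = 2/5.
So p ≥ (2/5)/(3/5) = 2/3.

2/3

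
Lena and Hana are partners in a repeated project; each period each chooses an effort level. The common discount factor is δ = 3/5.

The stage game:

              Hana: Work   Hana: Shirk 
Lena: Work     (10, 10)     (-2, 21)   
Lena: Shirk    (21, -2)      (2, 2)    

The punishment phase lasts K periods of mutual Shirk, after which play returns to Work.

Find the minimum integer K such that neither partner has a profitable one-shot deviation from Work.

No profitable deviation requires (10−2)(δ+…+δ^K) ≥ 21−10, i.e. δ+…+δ^K ≥ 11/8 ≈ 1.3750.
With δ = 3/5, the partial sums are K=1: 0.6000, K=2: 0.9600, K=3: 1.1760, K=4: 1.3056, K=5: 1.3834.
K = 5 is the first length at which the sum reaches 1.3750.

5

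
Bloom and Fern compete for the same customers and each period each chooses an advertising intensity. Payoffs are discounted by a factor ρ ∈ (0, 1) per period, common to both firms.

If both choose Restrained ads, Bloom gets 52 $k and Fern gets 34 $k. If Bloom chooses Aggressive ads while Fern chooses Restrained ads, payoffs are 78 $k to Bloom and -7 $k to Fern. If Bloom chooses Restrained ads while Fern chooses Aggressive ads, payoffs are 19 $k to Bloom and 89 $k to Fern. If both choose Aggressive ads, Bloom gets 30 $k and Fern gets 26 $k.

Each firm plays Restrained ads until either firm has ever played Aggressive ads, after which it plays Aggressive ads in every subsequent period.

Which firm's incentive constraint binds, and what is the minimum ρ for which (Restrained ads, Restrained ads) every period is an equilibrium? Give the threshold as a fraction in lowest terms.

For Bloom: deviation gain 78−52 = 26, per-period punishment loss 52−30 = 22. IC gives ρ ≥ 26/48 = 13/24.
For Fern: gain 55, loss 8 per period, so ρ ≥ 55/63.
The tighter constraint is Fern's, so cooperation needs ρ ≥ 55/63.

Fern; ρ ≥ 55/63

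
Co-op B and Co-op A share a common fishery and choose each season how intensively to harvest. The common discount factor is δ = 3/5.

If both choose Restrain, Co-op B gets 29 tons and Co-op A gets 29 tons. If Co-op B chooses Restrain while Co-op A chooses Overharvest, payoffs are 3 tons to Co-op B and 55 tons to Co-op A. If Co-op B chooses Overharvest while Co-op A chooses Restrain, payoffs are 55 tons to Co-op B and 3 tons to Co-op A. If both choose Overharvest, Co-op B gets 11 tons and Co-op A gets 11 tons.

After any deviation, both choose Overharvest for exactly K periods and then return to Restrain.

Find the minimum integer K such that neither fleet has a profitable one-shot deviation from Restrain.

7

IC: δ(1−δ^K)/(1−δ) ≥ (55−29)/(29−11) = 13/9.
With δ = 3/5: need 1 − δ^K ≥ 13/9·(1−3/5)/(3/5), i.e. δ^K ≤ 0.0370.
Since (3/5)^6 = 0.0467 and (3/5)^7 = 0.0280, the smallest such K is 7.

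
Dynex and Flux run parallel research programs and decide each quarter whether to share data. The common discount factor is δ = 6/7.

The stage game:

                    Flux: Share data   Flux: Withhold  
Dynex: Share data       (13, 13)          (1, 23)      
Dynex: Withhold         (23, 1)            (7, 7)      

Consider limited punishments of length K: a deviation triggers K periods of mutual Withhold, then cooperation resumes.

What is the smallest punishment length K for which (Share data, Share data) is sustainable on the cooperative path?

3

IC: δ(1−δ^K)/(1−δ) ≥ (23−13)/(13−7) = 5/3.
With δ = 6/7: need 1 − δ^K ≥ 5/3·(1−6/7)/(6/7), i.e. δ^K ≤ 0.7222.
Since (6/7)^2 = 0.7347 and (6/7)^3 = 0.6297, the smallest such K is 3.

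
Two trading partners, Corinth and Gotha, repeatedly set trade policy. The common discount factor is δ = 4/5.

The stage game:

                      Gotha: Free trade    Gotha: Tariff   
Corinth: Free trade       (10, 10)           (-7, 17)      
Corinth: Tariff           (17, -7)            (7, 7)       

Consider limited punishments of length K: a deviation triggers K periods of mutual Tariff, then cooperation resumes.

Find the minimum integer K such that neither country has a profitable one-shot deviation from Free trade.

4

Need Σ_{k=1}^{K} δ^k ≥ (17−10)/(10−7) = 2.3333 at δ = 4/5.
At K = 3 the sum is 1.9520 < 2.3333; at K = 4 it is 2.3616 ≥ 2.3333.
So the minimum punishment length is K = 4.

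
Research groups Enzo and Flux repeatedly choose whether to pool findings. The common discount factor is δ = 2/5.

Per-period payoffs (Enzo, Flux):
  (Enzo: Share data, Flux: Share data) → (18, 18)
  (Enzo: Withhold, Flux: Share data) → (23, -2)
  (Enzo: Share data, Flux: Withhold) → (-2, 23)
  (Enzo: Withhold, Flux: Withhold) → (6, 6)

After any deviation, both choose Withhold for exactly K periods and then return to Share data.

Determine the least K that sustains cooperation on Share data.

No profitable deviation requires (18−6)(δ+…+δ^K) ≥ 23−18, i.e. δ+…+δ^K ≥ 5/12 ≈ 0.4167.
With δ = 2/5, the partial sums are K=1: 0.4000, K=2: 0.5600.
K = 2 is the first length at which the sum reaches 0.4167.

2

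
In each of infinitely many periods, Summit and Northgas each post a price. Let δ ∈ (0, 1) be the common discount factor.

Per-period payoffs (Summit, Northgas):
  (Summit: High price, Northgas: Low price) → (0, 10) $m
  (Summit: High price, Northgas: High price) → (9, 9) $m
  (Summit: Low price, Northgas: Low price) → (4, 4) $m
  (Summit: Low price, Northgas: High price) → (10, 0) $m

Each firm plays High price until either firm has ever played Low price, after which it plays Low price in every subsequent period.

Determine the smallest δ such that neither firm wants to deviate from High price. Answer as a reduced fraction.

Cooperation forever yields 9 each period: 9/(1−δ).
Deviating yields 10 once, then 4 forever: 10 + 4δ/(1−δ).
No profitable deviation requires 9/(1−δ) ≥ 10 + 4δ/(1−δ).
Multiplying by (1−δ): 9 ≥ 10(1−δ) + 4δ = 10 − 6δ.
So 6δ ≥ 1, i.e. δ ≥ 1/6.

1/6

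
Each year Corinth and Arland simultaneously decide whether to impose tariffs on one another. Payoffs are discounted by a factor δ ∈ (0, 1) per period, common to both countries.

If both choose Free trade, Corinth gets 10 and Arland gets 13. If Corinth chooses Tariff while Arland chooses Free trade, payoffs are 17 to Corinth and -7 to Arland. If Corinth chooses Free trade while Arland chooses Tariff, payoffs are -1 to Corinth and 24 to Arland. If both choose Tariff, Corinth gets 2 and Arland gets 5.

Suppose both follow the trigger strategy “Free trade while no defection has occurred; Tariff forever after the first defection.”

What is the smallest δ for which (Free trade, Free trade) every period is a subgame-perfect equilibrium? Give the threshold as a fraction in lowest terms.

11/19

For Corinth: deviation gain 17−10 = 7, per-period punishment loss 10−2 = 8. IC gives δ ≥ 7/15.
For Arland: gain 11, loss 8 per period, so δ ≥ 11/19.
The tighter constraint is Arland's, so cooperation needs δ ≥ 11/19.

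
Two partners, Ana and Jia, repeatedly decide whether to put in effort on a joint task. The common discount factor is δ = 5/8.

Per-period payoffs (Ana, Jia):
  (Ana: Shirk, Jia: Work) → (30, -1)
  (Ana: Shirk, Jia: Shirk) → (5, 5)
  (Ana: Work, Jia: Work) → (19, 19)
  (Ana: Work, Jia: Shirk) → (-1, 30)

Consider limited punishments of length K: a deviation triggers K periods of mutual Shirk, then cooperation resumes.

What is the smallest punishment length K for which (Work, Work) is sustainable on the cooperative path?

2

IC: δ(1−δ^K)/(1−δ) ≥ (30−19)/(19−5) = 11/14.
With δ = 5/8: need 1 − δ^K ≥ 11/14·(1−5/8)/(5/8), i.e. δ^K ≤ 0.5286.
Since (5/8)^1 = 0.6250 and (5/8)^2 = 0.3906, the smallest such K is 2.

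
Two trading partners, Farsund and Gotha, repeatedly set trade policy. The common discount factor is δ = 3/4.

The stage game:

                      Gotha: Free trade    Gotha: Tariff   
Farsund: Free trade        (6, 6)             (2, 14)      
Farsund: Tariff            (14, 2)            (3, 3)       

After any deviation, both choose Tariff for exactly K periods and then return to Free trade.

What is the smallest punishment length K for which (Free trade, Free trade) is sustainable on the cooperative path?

No profitable deviation requires (6−3)(δ+…+δ^K) ≥ 14−6, i.e. δ+…+δ^K ≥ 8/3 ≈ 2.6667.
With δ = 3/4, the partial sums are K=1: 0.7500, K=2: 1.3125, …, K=6: 2.4661, K=7: 2.5995, K=8: 2.6997.
K = 8 is the first length at which the sum reaches 2.6667.

8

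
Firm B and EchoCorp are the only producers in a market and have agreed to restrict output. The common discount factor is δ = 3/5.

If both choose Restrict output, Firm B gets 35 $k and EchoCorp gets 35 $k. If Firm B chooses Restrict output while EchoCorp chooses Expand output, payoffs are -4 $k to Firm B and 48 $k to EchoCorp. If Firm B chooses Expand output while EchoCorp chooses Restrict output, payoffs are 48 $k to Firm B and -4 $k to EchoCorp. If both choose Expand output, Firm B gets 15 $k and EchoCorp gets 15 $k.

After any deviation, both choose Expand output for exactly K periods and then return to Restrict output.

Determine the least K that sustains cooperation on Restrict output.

No profitable deviation requires (35−15)(δ+…+δ^K) ≥ 48−35, i.e. δ+…+δ^K ≥ 13/20 ≈ 0.6500.
With δ = 3/5, the partial sums are K=1: 0.6000, K=2: 0.9600.
K = 2 is the first length at which the sum reaches 0.6500.

2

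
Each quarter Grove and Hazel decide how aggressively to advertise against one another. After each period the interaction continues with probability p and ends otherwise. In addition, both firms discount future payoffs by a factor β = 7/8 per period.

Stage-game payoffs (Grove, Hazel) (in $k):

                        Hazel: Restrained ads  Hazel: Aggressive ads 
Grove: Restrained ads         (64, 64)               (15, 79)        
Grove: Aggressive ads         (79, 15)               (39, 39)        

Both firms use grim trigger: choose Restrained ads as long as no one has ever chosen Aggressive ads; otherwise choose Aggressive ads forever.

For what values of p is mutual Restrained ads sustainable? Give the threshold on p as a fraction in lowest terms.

3/7

Expected continuation weight on next period's payoff is β·p = 7/8·p, which plays the role of the discount factor.
Cooperation requires 7/8·p ≥ (79−64)/(79−39) = 3/8, hence p ≥ 3/7.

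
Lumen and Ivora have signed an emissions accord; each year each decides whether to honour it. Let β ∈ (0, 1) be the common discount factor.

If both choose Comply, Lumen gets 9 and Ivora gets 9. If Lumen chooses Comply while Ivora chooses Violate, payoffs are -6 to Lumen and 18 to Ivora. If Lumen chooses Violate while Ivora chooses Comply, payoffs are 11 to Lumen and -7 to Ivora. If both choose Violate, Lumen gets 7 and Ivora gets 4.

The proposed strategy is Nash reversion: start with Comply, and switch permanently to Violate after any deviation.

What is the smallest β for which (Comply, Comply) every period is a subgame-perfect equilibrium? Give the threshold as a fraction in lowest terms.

9/14

Lumen: cooperation gives 9 each period; deviation gives 11 once then 7 forever.
  9/(1−β) ≥ 11 + 7β/(1−β) ⇒ β ≥ 2/4 = 1/2.
Ivora: cooperation gives 9 each period; deviation gives 18 once then 4 forever.
  β ≥ 9/14.
Both must hold, so the binding constraint is Ivora's: β ≥ 9/14.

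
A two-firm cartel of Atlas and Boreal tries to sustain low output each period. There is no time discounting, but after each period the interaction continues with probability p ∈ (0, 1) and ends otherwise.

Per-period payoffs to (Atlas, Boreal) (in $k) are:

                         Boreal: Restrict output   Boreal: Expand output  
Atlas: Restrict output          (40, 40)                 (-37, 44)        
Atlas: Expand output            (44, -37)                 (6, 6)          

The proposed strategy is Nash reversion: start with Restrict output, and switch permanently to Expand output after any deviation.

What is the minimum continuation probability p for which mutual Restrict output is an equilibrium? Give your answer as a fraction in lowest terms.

2/19

With no time discounting, the continuation probability p plays the role of the discount factor.
Grim-trigger IC: 40/(1−p) ≥ 44 + 6p/(1−p) ⇒ p ≥ (44−40)/(44−6) = 2/19.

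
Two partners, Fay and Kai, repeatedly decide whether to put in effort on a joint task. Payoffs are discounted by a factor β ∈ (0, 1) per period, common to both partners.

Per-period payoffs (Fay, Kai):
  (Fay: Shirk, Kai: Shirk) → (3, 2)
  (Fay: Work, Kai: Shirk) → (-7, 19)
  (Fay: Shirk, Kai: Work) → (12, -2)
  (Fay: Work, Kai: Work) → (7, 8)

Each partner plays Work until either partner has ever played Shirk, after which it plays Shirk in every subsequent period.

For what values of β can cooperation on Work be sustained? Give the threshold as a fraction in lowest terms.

Fay's threshold: (12−7)/(12−3) = 5/9.
Kai's threshold: (19−8)/(19−2) = 11/17.
5/9 < 11/17, so Kai binds and β* = 11/17.

11/17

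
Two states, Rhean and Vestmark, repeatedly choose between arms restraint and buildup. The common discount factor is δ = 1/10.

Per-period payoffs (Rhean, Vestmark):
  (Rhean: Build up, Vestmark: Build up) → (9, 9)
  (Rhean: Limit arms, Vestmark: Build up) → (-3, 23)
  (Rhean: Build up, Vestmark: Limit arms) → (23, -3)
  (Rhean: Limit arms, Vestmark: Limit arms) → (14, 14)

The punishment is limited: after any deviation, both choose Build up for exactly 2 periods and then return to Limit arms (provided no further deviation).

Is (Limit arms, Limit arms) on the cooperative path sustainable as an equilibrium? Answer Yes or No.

A one-shot deviation gives 23 now, then 9 for 2 periods, then back to 14.
Gain from deviating: (23−14) today; loss: (14−9) in each of the next 2 periods.
No-deviation condition: (14−9)(δ+…+δ^2) ≥ 23−14, i.e. δ+…+δ^2 ≥ 9/5.
At δ = 1/10: δ+…+δ^2 = 0.1100 < 1.8000.
So cooperation is not sustainable.

No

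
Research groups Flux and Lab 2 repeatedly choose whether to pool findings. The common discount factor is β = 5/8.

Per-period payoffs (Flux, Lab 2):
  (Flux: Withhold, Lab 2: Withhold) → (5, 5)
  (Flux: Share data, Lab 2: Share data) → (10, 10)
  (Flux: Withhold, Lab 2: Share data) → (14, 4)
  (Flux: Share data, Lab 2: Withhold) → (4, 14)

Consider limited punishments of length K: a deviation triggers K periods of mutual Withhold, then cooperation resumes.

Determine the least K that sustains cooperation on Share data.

2

No profitable deviation requires (10−5)(β+…+β^K) ≥ 14−10, i.e. β+…+β^K ≥ 4/5 ≈ 0.8000.
With β = 5/8, the partial sums are K=1: 0.6250, K=2: 1.0156.
K = 2 is the first length at which the sum reaches 0.8000.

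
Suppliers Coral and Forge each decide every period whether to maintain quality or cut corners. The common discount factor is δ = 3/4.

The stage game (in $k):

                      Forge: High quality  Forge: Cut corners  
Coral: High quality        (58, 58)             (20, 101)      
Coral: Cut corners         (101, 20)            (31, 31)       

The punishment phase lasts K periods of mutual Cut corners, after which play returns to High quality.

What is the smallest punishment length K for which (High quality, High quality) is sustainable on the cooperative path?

No profitable deviation requires (58−31)(δ+…+δ^K) ≥ 101−58, i.e. δ+…+δ^K ≥ 43/27 ≈ 1.5926.
With δ = 3/4, the partial sums are K=1: 0.7500, K=2: 1.3125, K=3: 1.7344.
K = 3 is the first length at which the sum reaches 1.5926.

3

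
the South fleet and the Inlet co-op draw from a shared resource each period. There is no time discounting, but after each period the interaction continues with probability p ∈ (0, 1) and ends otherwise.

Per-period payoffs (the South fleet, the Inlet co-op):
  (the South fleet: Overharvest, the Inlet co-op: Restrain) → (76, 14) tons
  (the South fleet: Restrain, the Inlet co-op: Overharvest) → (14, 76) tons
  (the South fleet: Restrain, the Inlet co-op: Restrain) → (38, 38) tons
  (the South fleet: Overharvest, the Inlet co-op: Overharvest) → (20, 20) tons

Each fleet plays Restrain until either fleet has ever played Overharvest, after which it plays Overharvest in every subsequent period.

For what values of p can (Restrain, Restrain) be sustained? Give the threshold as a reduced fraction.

19/28

Expected cooperation value is 38 + p·38 + p²·38 + … = 38/(1−p); deviation gives 76 + p·20/(1−p).
38 ≥ 76(1−p) + 20p ⇒ 56p ≥ 38 ⇒ p ≥ 38/56 = 19/28.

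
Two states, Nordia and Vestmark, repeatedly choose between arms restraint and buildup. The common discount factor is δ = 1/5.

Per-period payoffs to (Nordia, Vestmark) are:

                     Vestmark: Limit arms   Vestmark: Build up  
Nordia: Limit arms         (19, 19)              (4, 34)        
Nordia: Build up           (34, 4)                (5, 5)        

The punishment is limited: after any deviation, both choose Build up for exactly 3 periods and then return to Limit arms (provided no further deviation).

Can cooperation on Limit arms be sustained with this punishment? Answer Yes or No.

Comparing payoff streams over the 4 periods until play realigns: cooperate → 19(1+δ+…+δ^3); deviate → 34 + 5(δ+…+δ^3).
Cooperation is sustained iff (19−5)(δ+…+δ^3) ≥ 34−19.
δ+…+δ^3 = 1/5·(1−(1/5)^3)/(1−1/5) = 0.2480, and (34−19)/(19−5) = 1.0714.
0.2480 < 1.0714, so cooperation is not sustainable.

No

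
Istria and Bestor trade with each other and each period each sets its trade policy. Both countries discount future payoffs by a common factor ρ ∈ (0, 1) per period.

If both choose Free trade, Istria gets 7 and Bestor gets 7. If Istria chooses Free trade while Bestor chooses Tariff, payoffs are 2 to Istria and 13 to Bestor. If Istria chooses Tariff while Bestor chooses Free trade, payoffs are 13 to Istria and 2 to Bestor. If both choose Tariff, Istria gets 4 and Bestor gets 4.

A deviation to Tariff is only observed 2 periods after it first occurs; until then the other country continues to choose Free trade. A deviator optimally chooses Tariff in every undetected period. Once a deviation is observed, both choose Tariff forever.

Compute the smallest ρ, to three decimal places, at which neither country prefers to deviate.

A deviator earns 13 for 2 periods, then 4 forever; cooperating earns 7 forever. Multiplying the IC by (1−ρ):
7 ≥ 13(1−ρ^2) + 4ρ^2, so 9·ρ^2 ≥ 6 and ρ^2 ≥ 2/3.
ρ ≥ (2/3)^(1/2) ≈ 0.816.

0.816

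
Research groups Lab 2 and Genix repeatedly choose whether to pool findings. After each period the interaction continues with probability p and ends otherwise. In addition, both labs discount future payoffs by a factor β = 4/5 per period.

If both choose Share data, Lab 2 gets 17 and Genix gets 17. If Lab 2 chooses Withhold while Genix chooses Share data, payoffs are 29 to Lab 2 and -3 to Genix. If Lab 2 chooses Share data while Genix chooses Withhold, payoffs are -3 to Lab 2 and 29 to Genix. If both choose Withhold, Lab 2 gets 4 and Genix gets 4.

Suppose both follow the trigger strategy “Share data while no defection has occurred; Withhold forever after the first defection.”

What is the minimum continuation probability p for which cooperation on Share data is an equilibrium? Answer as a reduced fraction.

With continuation probability p and discount β, the effective per-period discount factor is βp.
Grim-trigger IC: βp ≥ (29−17)/(29−4) = 12/25.
So p ≥ (12/25)/(4/5) = 3/5.

3/5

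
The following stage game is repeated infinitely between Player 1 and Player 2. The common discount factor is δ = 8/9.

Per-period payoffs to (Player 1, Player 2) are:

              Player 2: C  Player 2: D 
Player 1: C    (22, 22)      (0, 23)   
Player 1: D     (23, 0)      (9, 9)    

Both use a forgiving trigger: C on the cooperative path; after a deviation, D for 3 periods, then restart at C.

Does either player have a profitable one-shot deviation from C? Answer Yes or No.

IC: δ+…+δ^3 ≥ (23−22)/(22−9) = 1/13.
At δ = 8/9: partial sum = 2.3813 ≥ 0.0769. Cooperation sustainable.

No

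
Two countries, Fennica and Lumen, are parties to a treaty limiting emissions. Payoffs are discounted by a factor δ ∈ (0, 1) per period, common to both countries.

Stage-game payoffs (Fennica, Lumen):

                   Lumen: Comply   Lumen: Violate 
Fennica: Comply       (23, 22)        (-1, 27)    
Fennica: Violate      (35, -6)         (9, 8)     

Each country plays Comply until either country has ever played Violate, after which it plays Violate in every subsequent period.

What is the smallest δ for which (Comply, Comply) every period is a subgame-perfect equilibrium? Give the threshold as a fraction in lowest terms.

6/13

Fennica: cooperation gives 23 each period; deviation gives 35 once then 9 forever.
  23/(1−δ) ≥ 35 + 9δ/(1−δ) ⇒ δ ≥ 12/26 = 6/13.
Lumen: cooperation gives 22 each period; deviation gives 27 once then 8 forever.
  δ ≥ 5/19.
Both must hold, so the binding constraint is Fennica's: δ ≥ 6/13.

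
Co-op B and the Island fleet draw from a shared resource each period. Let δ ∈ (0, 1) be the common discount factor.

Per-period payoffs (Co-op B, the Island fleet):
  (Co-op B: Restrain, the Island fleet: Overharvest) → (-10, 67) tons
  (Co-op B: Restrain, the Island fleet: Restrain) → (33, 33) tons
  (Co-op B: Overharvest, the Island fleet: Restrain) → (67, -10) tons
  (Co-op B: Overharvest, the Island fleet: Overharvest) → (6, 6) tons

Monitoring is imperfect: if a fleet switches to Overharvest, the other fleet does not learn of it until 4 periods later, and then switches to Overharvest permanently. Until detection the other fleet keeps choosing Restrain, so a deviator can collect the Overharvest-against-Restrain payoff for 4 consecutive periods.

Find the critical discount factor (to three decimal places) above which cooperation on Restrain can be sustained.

0.864

Deviating for the 4 undetected periods gains 67−33 = 34 per period over cooperation, then loses 33−6 = 27 per period forever once punishment starts.
Gain: 34(1 + δ + … + δ^3); loss: 27·δ^4/(1−δ).
No profitable deviation ⇔ 34(1−δ^4) ≤ 27·δ^4, i.e. δ^4 ≥ 34/(34+27) = 34/61.
Hence δ ≥ (34/61)^(1/4) ≈ 0.864.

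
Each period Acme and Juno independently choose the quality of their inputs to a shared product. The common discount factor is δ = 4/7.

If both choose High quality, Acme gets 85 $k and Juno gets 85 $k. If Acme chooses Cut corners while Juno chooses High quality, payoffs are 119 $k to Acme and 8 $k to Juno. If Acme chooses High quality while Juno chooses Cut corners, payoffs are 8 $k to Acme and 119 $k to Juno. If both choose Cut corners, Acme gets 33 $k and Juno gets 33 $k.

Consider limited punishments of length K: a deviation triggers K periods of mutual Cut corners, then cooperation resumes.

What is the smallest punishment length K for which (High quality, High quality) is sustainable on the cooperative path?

2

Need Σ_{k=1}^{K} δ^k ≥ (119−85)/(85−33) = 0.6538 at δ = 4/7.
At K = 1 the sum is 0.5714 < 0.6538; at K = 2 it is 0.8980 ≥ 0.6538.
So the minimum punishment length is K = 2.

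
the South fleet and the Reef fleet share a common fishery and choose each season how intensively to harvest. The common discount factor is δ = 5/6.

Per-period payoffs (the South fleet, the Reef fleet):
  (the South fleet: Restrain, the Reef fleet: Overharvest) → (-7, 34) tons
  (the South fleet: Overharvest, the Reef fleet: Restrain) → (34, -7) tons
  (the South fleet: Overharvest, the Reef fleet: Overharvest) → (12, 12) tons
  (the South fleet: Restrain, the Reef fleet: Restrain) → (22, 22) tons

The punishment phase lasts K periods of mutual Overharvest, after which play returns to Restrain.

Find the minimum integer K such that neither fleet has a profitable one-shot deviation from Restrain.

2

IC: δ(1−δ^K)/(1−δ) ≥ (34−22)/(22−12) = 6/5.
With δ = 5/6: need 1 − δ^K ≥ 6/5·(1−5/6)/(5/6), i.e. δ^K ≤ 0.7600.
Since (5/6)^1 = 0.8333 and (5/6)^2 = 0.6944, the smallest such K is 2.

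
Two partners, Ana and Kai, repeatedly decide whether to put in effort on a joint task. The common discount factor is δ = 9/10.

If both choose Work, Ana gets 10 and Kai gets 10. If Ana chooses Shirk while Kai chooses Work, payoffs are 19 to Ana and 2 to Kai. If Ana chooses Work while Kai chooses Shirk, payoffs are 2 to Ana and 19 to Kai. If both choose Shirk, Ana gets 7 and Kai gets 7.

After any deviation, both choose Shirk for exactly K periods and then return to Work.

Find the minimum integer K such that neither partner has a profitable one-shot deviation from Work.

No profitable deviation requires (10−7)(δ+…+δ^K) ≥ 19−10, i.e. δ+…+δ^K ≥ 3 ≈ 3.0000.
With δ = 9/10, the partial sums are K=1: 0.9000, K=2: 1.7100, K=3: 2.4390, K=4: 3.0951.
K = 4 is the first length at which the sum reaches 3.0000.

4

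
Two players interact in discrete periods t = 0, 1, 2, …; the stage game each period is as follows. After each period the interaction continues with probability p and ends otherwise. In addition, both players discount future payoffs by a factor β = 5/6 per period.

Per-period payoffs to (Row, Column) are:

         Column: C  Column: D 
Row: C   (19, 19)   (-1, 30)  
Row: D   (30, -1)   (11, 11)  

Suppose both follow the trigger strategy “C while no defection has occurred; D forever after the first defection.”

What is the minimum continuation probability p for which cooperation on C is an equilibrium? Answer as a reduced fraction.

66/95

Expected continuation weight on next period's payoff is β·p = 5/6·p, which plays the role of the discount factor.
Cooperation requires 5/6·p ≥ (30−19)/(30−11) = 11/19, hence p ≥ 66/95.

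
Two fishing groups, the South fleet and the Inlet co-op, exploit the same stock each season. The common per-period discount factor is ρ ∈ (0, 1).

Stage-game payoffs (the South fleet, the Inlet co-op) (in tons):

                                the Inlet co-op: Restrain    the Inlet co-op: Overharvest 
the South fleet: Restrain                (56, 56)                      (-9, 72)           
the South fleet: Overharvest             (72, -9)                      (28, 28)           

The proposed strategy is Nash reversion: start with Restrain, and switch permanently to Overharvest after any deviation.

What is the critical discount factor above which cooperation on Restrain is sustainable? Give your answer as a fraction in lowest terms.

4/11

Cooperation forever yields 56 each period: 56/(1−ρ).
Deviating yields 72 once, then 28 forever: 72 + 28ρ/(1−ρ).
No profitable deviation requires 56/(1−ρ) ≥ 72 + 28ρ/(1−ρ).
Multiplying by (1−ρ): 56 ≥ 72(1−ρ) + 28ρ = 72 − 44ρ.
So 44ρ ≥ 16, i.e. ρ ≥ 16/44 = 4/11.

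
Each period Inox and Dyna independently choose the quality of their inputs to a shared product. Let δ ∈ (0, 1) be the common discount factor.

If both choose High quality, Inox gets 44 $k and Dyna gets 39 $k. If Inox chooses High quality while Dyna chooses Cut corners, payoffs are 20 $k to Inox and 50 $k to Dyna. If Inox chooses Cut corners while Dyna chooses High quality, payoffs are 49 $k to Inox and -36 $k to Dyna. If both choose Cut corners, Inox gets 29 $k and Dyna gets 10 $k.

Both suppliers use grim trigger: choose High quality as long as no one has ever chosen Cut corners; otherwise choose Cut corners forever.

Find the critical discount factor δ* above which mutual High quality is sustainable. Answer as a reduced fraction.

Inox's threshold: (49−44)/(49−29) = 1/4.
Dyna's threshold: (50−39)/(50−10) = 11/40.
1/4 < 11/40, so Dyna binds and δ* = 11/40.

11/40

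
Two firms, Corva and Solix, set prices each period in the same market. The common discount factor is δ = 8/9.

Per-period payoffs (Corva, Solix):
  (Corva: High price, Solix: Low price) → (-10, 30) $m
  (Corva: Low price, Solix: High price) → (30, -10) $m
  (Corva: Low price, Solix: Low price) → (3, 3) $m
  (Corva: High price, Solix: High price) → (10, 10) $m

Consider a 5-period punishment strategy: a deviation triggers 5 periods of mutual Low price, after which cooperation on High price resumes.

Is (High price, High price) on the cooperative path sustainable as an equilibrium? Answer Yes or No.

Yes

A one-shot deviation gives 30 now, then 3 for 5 periods, then back to 10.
Gain from deviating: (30−10) today; loss: (10−3) in each of the next 5 periods.
No-deviation condition: (10−3)(δ+…+δ^5) ≥ 30−10, i.e. δ+…+δ^5 ≥ 20/7.
At δ = 8/9: δ+…+δ^5 = 3.5606 ≥ 2.8571.
So cooperation is sustainable.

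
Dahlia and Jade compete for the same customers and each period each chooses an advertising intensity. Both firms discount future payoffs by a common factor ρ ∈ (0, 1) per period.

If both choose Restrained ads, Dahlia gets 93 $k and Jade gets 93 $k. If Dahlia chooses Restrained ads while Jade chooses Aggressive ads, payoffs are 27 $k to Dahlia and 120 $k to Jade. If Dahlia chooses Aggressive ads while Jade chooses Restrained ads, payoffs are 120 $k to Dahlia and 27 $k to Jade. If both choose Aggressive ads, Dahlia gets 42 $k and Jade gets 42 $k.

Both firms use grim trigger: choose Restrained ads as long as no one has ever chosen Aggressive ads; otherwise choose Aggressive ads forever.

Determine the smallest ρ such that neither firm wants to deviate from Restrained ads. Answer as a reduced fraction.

9/26

93/(1−ρ) ≥ 120 + 42ρ/(1−ρ)
93 ≥ 120 − 78ρ
ρ ≥ 27/78 = 9/26.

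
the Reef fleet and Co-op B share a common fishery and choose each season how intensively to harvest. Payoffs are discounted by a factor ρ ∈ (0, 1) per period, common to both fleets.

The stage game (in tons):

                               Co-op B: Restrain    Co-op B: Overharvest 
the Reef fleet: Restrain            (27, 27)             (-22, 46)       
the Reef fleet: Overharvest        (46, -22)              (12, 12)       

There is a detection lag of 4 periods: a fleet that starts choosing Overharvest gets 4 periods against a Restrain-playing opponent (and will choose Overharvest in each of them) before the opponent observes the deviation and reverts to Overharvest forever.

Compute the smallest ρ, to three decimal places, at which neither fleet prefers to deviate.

A deviator earns 46 for 4 periods, then 12 forever; cooperating earns 27 forever. Multiplying the IC by (1−ρ):
27 ≥ 46(1−ρ^4) + 12ρ^4, so 34·ρ^4 ≥ 19 and ρ^4 ≥ 19/34.
ρ ≥ (19/34)^(1/4) ≈ 0.865.

0.865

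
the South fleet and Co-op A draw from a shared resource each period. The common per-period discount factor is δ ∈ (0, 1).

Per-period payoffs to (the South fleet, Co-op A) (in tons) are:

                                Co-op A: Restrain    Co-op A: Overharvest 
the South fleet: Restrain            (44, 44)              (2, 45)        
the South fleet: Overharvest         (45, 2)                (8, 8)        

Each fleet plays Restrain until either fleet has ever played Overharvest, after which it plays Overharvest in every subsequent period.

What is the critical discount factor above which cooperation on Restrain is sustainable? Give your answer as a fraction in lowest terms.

1/37

One-period gain from deviating is 45 − 44 = 1. The loss is 44 − 8 = 36 in every subsequent period, with present value 36·δ/(1−δ).
Deviation is unprofitable when 36·δ/(1−δ) ≥ 1, i.e. δ/(1−δ) ≥ 1/36.
Equivalently δ ≥ 1/(1+36) = 1/37.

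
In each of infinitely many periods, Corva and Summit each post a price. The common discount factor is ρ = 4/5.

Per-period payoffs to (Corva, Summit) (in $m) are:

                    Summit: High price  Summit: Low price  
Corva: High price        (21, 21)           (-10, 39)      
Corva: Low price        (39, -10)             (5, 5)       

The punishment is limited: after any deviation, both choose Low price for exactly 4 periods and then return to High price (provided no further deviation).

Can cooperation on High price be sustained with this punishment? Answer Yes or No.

Yes

Comparing payoff streams over the 5 periods until play realigns: cooperate → 21(1+ρ+…+ρ^4); deviate → 39 + 5(ρ+…+ρ^4).
Cooperation is sustained iff (21−5)(ρ+…+ρ^4) ≥ 39−21.
ρ+…+ρ^4 = 4/5·(1−(4/5)^4)/(1−4/5) = 2.3616, and (39−21)/(21−5) = 1.1250.
2.3616 ≥ 1.1250, so cooperation is sustainable.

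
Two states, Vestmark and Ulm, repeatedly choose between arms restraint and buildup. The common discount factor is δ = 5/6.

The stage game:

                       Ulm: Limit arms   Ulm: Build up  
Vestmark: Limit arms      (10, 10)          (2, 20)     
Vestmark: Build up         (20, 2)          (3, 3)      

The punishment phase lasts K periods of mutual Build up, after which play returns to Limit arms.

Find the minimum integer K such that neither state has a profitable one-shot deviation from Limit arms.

Need Σ_{k=1}^{K} δ^k ≥ (20−10)/(10−3) = 1.4286 at δ = 5/6.
At K = 1 the sum is 0.8333 < 1.4286; at K = 2 it is 1.5278 ≥ 1.4286.
So the minimum punishment length is K = 2.

2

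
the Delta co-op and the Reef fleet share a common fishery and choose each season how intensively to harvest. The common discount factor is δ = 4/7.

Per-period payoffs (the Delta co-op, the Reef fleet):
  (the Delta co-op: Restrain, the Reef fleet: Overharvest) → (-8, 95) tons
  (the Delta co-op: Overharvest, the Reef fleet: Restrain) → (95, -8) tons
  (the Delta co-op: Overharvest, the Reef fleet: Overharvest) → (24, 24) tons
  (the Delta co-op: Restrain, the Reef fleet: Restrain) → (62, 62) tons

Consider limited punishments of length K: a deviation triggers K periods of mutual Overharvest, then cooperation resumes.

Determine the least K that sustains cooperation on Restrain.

2

No profitable deviation requires (62−24)(δ+…+δ^K) ≥ 95−62, i.e. δ+…+δ^K ≥ 33/38 ≈ 0.8684.
With δ = 4/7, the partial sums are K=1: 0.5714, K=2: 0.8980.
K = 2 is the first length at which the sum reaches 0.8684.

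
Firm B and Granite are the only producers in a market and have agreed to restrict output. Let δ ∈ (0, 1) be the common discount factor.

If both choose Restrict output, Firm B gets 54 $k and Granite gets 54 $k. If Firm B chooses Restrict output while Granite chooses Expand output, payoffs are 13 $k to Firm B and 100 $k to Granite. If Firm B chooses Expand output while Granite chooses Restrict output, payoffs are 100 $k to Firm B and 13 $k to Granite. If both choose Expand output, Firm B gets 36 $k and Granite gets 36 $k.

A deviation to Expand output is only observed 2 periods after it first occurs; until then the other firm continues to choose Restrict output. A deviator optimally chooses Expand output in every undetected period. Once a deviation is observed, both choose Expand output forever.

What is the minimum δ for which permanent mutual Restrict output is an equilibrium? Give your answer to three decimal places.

Deviating for the 2 undetected periods gains 100−54 = 46 per period over cooperation, then loses 54−36 = 18 per period forever once punishment starts.
Gain: 46(1 + δ + … + δ^1); loss: 18·δ^2/(1−δ).
No profitable deviation ⇔ 46(1−δ^2) ≤ 18·δ^2, i.e. δ^2 ≥ 46/(46+18) = 23/32.
Hence δ ≥ (23/32)^(1/2) ≈ 0.848.

0.848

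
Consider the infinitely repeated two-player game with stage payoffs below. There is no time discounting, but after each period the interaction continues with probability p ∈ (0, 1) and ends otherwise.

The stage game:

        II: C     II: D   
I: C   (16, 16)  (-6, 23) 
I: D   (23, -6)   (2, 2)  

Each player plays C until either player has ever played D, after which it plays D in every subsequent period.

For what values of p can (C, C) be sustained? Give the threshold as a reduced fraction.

1/3

Expected cooperation value is 16 + p·16 + p²·16 + … = 16/(1−p); deviation gives 23 + p·2/(1−p).
16 ≥ 23(1−p) + 2p ⇒ 21p ≥ 7 ⇒ p ≥ 7/21 = 1/3.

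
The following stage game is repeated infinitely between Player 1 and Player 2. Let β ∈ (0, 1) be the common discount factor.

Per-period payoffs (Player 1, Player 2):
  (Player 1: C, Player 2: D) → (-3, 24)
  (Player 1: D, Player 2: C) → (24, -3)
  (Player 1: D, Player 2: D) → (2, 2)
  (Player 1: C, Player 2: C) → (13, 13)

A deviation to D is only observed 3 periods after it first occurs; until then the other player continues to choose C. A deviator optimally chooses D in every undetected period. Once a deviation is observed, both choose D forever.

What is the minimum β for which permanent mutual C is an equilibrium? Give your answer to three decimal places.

0.794

The best deviation is to choose D for all 3 undetected periods, earning 24 each, then 2 forever once detected.
Deviation value: 24(1−β^3)/(1−β) + 2β^3/(1−β); cooperation value: 13/(1−β).
IC: 13 ≥ 24(1−β^3) + 2β^3 = 24 − 22β^3.
So β^3 ≥ 11/22 = 1/2, giving β ≥ (1/2)^(1/3) ≈ 0.794.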